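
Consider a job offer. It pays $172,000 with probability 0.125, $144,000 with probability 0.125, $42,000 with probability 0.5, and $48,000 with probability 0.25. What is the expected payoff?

EV = 0.125 × 172000 + 0.125 × 144000 + 0.5 × 42000 + 0.25 × 48000 = 21500 + 18000 + 21000 + 12000 = 72500

$72,500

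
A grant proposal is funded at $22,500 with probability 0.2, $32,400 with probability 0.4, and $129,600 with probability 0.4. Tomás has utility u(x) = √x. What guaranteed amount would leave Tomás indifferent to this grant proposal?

E[u] = 0.2·√22500 + 0.4·√32400 + 0.4·√129600 = 0.2·150 + 0.4·180 + 0.4·360 = 246
CE = (246)² = 60516

$60,516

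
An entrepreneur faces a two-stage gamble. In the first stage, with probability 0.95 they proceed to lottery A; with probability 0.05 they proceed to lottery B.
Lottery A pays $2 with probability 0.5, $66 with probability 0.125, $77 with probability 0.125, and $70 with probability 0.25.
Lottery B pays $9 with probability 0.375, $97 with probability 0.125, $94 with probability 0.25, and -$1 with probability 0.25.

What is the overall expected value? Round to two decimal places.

EV(A) = 0.5 × 2 + 0.125 × 66 + 0.125 × 77 + 0.25 × 70 = 1 + 8.25 + 9.625 + 17.5 = 36.375
EV(B) = 0.375 × 9 + 0.125 × 97 + 0.25 × 94 + 0.25 × (-1) = 3.375 + 12.125 + 23.5 − 0.25 = 38.75
Overall = 0.95 × 36.375 + 0.05 × 38.75 = 34.55625 + 1.9375 = 36.49375

$36.49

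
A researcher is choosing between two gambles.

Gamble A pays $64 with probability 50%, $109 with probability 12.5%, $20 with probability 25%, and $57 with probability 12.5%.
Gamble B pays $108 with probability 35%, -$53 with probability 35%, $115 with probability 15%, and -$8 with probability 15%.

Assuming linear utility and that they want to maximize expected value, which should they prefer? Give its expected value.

Gamble A = 0.5 × 64 + 0.125 × 109 + 0.25 × 20 + 0.125 × 57 = 32 + 13.625 + 5 + 7.125 = 57.75
Gamble B = 0.35 × 108 + 0.35 × (-53) + 0.15 × 115 + 0.15 × (-8) = 37.8 − 18.55 + 17.25 − 1.2 = 35.3

Gamble A ($57.75)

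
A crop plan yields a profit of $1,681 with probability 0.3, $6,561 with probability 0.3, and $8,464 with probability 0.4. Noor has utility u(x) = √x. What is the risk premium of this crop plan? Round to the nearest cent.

E[u] = 0.3·√1681 + 0.3·√6561 + 0.4·√8464 = 0.3·41 + 0.3·81 + 0.4·92 = 73.4
CE = (73.4)² = 5387.56
Risk premium = EV − CE = 5858.2 − 5387.56 = 470.64

$470.64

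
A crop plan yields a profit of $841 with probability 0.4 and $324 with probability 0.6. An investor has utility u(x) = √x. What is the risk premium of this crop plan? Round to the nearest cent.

$29.04

E[u] = 0.4·√841 + 0.6·√324 = 0.4·29 + 0.6·18 = 22.4
CE = (22.4)² = 501.76
Risk premium = EV − CE = 530.8 − 501.76 = 29.04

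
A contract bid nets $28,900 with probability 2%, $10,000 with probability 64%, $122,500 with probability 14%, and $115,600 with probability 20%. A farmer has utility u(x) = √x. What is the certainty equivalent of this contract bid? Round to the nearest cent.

$34,003.36

E[u] = 0.02·√28900 + 0.64·√10000 + 0.14·√122500 + 0.2·√115600 = 0.02·170 + 0.64·100 + 0.14·350 + 0.2·340 = 184.4
CE = (184.4)² = 34003.36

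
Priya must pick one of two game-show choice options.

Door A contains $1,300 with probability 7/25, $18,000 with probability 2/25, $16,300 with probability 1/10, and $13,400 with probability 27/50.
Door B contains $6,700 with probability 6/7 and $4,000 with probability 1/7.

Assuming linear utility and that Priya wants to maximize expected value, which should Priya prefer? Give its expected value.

Door A ($10,670)

Door A = 7/25 × 1300 + 2/25 × 18000 + 1/10 × 16300 + 27/50 × 13400 = 364 + 1440 + 1630 + 7236 = 10670
Door B = 6/7 × 6700 + 1/7 × 4000 = 5742.8571 + 571.4286 = 6314.2857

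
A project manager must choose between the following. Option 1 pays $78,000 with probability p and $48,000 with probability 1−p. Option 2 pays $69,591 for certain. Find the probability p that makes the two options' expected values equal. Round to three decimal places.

p·78000 + (1−p)·48000 = 69591
30000p + 48000 = 69591
p = (69591 − 48000) / 30000

p = 0.720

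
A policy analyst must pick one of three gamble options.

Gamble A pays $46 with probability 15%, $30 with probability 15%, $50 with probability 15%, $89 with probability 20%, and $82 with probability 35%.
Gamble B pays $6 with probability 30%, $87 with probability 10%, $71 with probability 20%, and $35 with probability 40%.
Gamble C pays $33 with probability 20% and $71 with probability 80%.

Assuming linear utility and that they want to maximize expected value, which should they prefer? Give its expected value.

Gamble A ($65.40)

Gamble A = 0.15 × 46 + 0.15 × 30 + 0.15 × 50 + 0.2 × 89 + 0.35 × 82 = 6.9 + 4.5 + 7.5 + 17.8 + 28.7 = 65.4
Gamble B = 0.3 × 6 + 0.1 × 87 + 0.2 × 71 + 0.4 × 35 = 1.8 + 8.7 + 14.2 + 14 = 38.7
Gamble C = 0.2 × 33 + 0.8 × 71 = 6.6 + 56.8 = 63.4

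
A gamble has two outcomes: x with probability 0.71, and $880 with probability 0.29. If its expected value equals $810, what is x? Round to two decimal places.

0.71·x + 0.29·880 = 810
0.71·x = 810 − 255.2 = 554.8
x = 554.8 / 0.71 = 781.4085

x = $781.41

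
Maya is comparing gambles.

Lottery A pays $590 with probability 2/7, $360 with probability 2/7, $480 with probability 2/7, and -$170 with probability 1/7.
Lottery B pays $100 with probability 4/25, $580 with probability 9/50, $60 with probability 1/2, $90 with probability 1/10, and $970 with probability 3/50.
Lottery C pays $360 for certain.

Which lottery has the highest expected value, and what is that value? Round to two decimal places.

Lottery A ($384.29)

Lottery A = 2/7 × 590 + 2/7 × 360 + 2/7 × 480 + 1/7 × (-170) = 168.5714 + 102.8571 + 137.1429 − 24.2857 = 384.2857
Lottery B = 4/25 × 100 + 9/50 × 580 + 1/2 × 60 + 1/10 × 90 + 3/50 × 970 = 16 + 104.4 + 30 + 9 + 58.2 = 217.6
Lottery C: 360 (certain)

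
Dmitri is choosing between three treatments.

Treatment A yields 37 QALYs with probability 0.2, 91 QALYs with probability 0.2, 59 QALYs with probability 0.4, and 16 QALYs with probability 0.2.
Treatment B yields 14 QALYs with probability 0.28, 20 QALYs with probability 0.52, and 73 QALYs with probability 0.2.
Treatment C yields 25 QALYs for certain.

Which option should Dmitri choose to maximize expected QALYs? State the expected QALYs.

Treatment A (52.4 QALYs)

Treatment A = 0.2 × 37 + 0.2 × 91 + 0.4 × 59 + 0.2 × 16 = 7.4 + 18.2 + 23.6 + 3.2 = 52.4
Treatment B = 0.28 × 14 + 0.52 × 20 + 0.2 × 73 = 3.92 + 10.4 + 14.6 = 28.92
Treatment C: 25 (certain)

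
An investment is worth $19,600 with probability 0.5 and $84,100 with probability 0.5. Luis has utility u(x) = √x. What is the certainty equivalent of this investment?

$46,225

E[u] = 0.5·√19600 + 0.5·√84100 = 0.5·140 + 0.5·290 = 215
CE = (215)² = 46225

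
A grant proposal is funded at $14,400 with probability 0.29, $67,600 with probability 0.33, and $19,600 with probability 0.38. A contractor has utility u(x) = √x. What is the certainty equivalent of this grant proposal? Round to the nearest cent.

E[u] = 0.29·√14400 + 0.33·√67600 + 0.38·√19600 = 0.29·120 + 0.33·260 + 0.38·140 = 173.8
CE = (173.8)² = 30206.44

$30,206.44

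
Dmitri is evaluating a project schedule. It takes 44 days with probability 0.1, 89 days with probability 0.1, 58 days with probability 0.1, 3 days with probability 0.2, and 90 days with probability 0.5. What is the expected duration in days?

64.7 days

EV = 0.1 × 44 + 0.1 × 89 + 0.1 × 58 + 0.2 × 3 + 0.5 × 90 = 4.4 + 8.9 + 5.8 + 0.6 + 45 = 64.7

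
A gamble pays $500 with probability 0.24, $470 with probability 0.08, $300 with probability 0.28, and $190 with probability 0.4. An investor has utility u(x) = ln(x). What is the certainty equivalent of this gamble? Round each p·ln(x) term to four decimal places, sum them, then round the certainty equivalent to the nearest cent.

$292.83

E[u] = 0.24·ln(500) + 0.08·ln(470) + 0.28·ln(300) + 0.4·ln(190) = 1.4915 + 0.4922 + 1.5971 + 2.0988 = 5.6796
CE = e^5.6796 ≈ 292.83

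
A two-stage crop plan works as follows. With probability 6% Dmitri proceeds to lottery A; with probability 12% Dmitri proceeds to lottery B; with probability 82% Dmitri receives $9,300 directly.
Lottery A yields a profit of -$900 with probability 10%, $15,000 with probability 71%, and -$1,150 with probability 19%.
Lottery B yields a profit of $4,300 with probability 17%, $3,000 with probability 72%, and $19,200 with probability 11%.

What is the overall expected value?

$8,846.85

EV(A) = 0.1 × (-900) + 0.71 × 15000 + 0.19 × (-1150) = -90 + 10650 − 218.5 = 10341.5
EV(B) = 0.17 × 4300 + 0.72 × 3000 + 0.11 × 19200 = 731 + 2160 + 2112 = 5003
Branch C: 9300 (certain)
Overall = 0.06 × 10341.5 + 0.12 × 5003 + 0.82 × 9300 = 620.49 + 600.36 + 7626 = 8846.85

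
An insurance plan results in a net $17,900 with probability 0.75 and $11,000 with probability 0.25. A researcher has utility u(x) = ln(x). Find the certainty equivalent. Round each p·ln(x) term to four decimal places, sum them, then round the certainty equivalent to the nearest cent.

$15,848.02

E[u] = 0.75·ln(17900) + 0.25·ln(11000) = 7.3444 + 2.3264 = 9.6708
CE = e^9.6708 ≈ 15848.02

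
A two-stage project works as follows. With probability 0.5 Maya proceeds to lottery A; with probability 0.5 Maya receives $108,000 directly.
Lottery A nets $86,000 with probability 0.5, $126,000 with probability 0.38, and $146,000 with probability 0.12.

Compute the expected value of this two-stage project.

EV(A) = 0.5 × 86000 + 0.38 × 126000 + 0.12 × 146000 = 43000 + 47880 + 17520 = 108400
Branch B: 108000 (certain)
Overall = 0.5 × 108400 + 0.5 × 108000 = 54200 + 54000 = 108200

$108,200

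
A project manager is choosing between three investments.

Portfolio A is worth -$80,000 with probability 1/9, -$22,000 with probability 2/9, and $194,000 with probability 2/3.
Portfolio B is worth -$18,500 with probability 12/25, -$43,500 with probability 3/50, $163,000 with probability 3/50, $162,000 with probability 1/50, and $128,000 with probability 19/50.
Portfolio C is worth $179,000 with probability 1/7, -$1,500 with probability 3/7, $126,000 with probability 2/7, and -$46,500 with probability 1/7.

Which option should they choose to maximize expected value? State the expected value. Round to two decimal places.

Portfolio A = 1/9 × (-80000) + 2/9 × (-22000) + 2/3 × 194000 = -8888.8889 − 4888.8889 + 129333.3333 = 115555.5556
Portfolio B = 12/25 × (-18500) + 3/50 × (-43500) + 3/50 × 163000 + 1/50 × 162000 + 19/50 × 128000 = -8880 − 2610 + 9780 + 3240 + 48640 = 50170
Portfolio C = 1/7 × 179000 + 3/7 × (-1500) + 2/7 × 126000 + 1/7 × (-46500) = 25571.4286 − 642.8571 + 36000 − 6642.8571 = 54285.7143

Portfolio A ($115,555.56)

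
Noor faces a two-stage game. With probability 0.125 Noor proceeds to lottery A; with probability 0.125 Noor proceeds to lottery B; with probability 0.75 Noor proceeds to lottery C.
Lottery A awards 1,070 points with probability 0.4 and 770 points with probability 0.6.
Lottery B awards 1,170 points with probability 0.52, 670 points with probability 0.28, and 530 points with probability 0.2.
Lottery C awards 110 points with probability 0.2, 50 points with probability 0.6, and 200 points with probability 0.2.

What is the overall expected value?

293 points

EV(A) = 0.4 × 1070 + 0.6 × 770 = 428 + 462 = 890
EV(B) = 0.52 × 1170 + 0.28 × 670 + 0.2 × 530 = 608.4 + 187.6 + 106 = 902
EV(C) = 0.2 × 110 + 0.6 × 50 + 0.2 × 200 = 22 + 30 + 40 = 92
Overall = 0.125 × 890 + 0.125 × 902 + 0.75 × 92 = 111.25 + 112.75 + 69 = 293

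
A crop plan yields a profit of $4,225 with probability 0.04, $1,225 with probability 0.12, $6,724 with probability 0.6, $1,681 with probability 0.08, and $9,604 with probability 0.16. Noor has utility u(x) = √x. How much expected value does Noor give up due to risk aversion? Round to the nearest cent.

E[u] = 0.04·√4225 + 0.12·√1225 + 0.6·√6724 + 0.08·√1681 + 0.16·√9604 = 0.04·65 + 0.12·35 + 0.6·82 + 0.08·41 + 0.16·98 = 74.96
CE = (74.96)² = 5619.0016
Risk premium = EV − CE = 6021.52 − 5619.0016 = 402.5184

$402.52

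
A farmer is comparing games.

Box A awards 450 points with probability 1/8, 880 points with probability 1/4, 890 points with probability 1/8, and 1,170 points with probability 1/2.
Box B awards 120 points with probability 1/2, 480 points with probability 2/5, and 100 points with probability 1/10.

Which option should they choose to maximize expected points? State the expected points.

Box A (972.5 points)

Box A = 1/8 × 450 + 1/4 × 880 + 1/8 × 890 + 1/2 × 1170 = 56.25 + 220 + 111.25 + 585 = 972.5
Box B = 1/2 × 120 + 2/5 × 480 + 1/10 × 100 = 60 + 192 + 10 = 262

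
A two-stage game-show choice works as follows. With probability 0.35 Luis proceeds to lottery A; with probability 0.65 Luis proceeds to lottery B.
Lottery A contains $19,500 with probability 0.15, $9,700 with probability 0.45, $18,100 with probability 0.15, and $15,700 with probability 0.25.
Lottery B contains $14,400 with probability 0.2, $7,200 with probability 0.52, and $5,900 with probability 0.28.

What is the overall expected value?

$10,254.90

EV(A) = 0.15 × 19500 + 0.45 × 9700 + 0.15 × 18100 + 0.25 × 15700 = 2925 + 4365 + 2715 + 3925 = 13930
EV(B) = 0.2 × 14400 + 0.52 × 7200 + 0.28 × 5900 = 2880 + 3744 + 1652 = 8276
Overall = 0.35 × 13930 + 0.65 × 8276 = 4875.5 + 5379.4 = 10254.9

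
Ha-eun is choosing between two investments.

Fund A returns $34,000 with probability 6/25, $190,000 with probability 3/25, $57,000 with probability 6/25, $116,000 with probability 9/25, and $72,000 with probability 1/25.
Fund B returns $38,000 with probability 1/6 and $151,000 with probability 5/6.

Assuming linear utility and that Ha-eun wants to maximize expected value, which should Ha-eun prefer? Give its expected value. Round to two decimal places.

Fund A = 6/25 × 34000 + 3/25 × 190000 + 6/25 × 57000 + 9/25 × 116000 + 1/25 × 72000 = 8160 + 22800 + 13680 + 41760 + 2880 = 89280
Fund B = 1/6 × 38000 + 5/6 × 151000 = 6333.3333 + 125833.3333 = 132166.6667

Fund B ($132,166.67)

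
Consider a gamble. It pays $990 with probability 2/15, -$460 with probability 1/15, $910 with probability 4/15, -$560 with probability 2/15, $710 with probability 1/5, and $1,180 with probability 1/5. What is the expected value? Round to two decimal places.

$647.33

EV = 2/15 × 990 + 1/15 × (-460) + 4/15 × 910 + 2/15 × (-560) + 1/5 × 710 + 1/5 × 1180 = 132 − 30.6667 + 242.6667 − 74.6667 + 142 + 236 = 647.3333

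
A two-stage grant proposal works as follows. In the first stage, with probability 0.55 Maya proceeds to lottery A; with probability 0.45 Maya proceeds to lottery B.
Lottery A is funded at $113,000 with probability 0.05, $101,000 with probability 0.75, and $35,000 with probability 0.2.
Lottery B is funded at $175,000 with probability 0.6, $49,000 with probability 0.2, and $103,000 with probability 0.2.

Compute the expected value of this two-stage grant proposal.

EV(A) = 0.05 × 113000 + 0.75 × 101000 + 0.2 × 35000 = 5650 + 75750 + 7000 = 88400
EV(B) = 0.6 × 175000 + 0.2 × 49000 + 0.2 × 103000 = 105000 + 9800 + 20600 = 135400
Overall = 0.55 × 88400 + 0.45 × 135400 = 48620 + 60930 = 109550

$109,550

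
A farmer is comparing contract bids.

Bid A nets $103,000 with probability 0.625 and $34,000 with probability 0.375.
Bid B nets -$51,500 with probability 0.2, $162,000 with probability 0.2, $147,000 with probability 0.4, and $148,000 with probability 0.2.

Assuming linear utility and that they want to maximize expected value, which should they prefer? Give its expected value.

Bid B ($110,500)

Bid A = 0.625 × 103000 + 0.375 × 34000 = 64375 + 12750 = 77125
Bid B = 0.2 × (-51500) + 0.2 × 162000 + 0.4 × 147000 + 0.2 × 148000 = -10300 + 32400 + 58800 + 29600 = 110500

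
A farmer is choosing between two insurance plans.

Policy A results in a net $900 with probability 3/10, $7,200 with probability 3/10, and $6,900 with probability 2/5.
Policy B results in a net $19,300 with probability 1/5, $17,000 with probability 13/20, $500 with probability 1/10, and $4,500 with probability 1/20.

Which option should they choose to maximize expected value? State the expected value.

Policy A = 3/10 × 900 + 3/10 × 7200 + 2/5 × 6900 = 270 + 2160 + 2760 = 5190
Policy B = 1/5 × 19300 + 13/20 × 17000 + 1/10 × 500 + 1/20 × 4500 = 3860 + 11050 + 50 + 225 = 15185

Policy B ($15,185)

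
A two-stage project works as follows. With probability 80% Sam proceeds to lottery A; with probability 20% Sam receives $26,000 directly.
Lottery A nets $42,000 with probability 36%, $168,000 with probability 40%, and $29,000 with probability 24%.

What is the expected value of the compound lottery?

EV(A) = 0.36 × 42000 + 0.4 × 168000 + 0.24 × 29000 = 15120 + 67200 + 6960 = 89280
Branch B: 26000 (certain)
Overall = 0.8 × 89280 + 0.2 × 26000 = 71424 + 5200 = 76624

$76,624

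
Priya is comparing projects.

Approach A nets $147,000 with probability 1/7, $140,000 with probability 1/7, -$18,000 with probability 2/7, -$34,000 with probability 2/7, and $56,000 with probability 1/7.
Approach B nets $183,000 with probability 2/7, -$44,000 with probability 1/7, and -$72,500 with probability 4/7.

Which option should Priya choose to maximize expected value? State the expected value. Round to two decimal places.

Approach A ($34,142.86)

Approach A = 1/7 × 147000 + 1/7 × 140000 + 2/7 × (-18000) + 2/7 × (-34000) + 1/7 × 56000 = 21000 + 20000 − 5142.8571 − 9714.2857 + 8000 = 34142.8571
Approach B = 2/7 × 183000 + 1/7 × (-44000) + 4/7 × (-72500) = 52285.7143 − 6285.7143 − 41428.5714 = 4571.4286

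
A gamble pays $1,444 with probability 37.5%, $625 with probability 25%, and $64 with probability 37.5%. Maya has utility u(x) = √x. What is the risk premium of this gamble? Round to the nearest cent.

E[u] = 0.375·√1444 + 0.25·√625 + 0.375·√64 = 0.375·38 + 0.25·25 + 0.375·8 = 23.5
CE = (23.5)² = 552.25
Risk premium = EV − CE = 721.75 − 552.25 = 169.5

$169.50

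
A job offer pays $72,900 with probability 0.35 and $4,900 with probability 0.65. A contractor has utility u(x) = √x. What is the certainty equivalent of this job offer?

E[u] = 0.35·√72900 + 0.65·√4900 = 0.35·270 + 0.65·70 = 140
CE = (140)² = 19600

$19,600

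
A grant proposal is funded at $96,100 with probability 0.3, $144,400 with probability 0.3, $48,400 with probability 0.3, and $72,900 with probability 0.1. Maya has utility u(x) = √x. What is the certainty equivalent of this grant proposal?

$90,000

E[u] = 0.3·√96100 + 0.3·√144400 + 0.3·√48400 + 0.1·√72900 = 0.3·310 + 0.3·380 + 0.3·220 + 0.1·270 = 300
CE = (300)² = 90000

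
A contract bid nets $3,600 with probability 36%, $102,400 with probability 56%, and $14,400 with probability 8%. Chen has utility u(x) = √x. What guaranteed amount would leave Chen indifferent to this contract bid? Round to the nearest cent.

E[u] = 0.36·√3600 + 0.56·√102400 + 0.08·√14400 = 0.36·60 + 0.56·320 + 0.08·120 = 210.4
CE = (210.4)² = 44268.16

$44,268.16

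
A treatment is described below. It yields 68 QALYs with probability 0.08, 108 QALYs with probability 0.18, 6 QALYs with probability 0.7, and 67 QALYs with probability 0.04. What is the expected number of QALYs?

31.76 QALYs

EV = 0.08 × 68 + 0.18 × 108 + 0.7 × 6 + 0.04 × 67 = 5.44 + 19.44 + 4.2 + 2.68 = 31.76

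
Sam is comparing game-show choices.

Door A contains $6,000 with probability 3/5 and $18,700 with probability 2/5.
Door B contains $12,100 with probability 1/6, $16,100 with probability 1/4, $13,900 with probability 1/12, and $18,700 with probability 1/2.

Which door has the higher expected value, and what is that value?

Door A = 3/5 × 6000 + 2/5 × 18700 = 3600 + 7480 = 11080
Door B = 1/6 × 12100 + 1/4 × 16100 + 1/12 × 13900 + 1/2 × 18700 = 2016.6667 + 4025 + 1158.3333 + 9350 = 16550

Door B ($16,550)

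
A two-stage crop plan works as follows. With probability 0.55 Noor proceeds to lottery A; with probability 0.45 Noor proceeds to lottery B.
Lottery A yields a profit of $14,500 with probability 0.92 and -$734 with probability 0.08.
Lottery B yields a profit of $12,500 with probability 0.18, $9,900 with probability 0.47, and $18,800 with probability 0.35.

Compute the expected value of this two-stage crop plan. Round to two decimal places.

$13,372.05

EV(A) = 0.92 × 14500 + 0.08 × (-734) = 13340 − 58.72 = 13281.28
EV(B) = 0.18 × 12500 + 0.47 × 9900 + 0.35 × 18800 = 2250 + 4653 + 6580 = 13483
Overall = 0.55 × 13281.28 + 0.45 × 13483 = 7304.704 + 6067.35 = 13372.054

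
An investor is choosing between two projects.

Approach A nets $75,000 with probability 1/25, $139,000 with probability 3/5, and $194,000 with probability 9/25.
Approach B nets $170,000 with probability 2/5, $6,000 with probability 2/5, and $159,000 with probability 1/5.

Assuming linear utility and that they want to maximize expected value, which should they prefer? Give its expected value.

Approach A = 1/25 × 75000 + 3/5 × 139000 + 9/25 × 194000 = 3000 + 83400 + 69840 = 156240
Approach B = 2/5 × 170000 + 2/5 × 6000 + 1/5 × 159000 = 68000 + 2400 + 31800 = 102200

Approach A ($156,240)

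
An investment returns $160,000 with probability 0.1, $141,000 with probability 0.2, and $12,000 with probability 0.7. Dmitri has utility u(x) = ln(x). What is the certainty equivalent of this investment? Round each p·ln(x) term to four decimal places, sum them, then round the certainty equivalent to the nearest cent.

$25,450.74

E[u] = 0.1·ln(160000) + 0.2·ln(141000) + 0.7·ln(12000) = 1.1983 + 2.3713 + 6.5749 = 10.1445
CE = e^10.1445 ≈ 25450.74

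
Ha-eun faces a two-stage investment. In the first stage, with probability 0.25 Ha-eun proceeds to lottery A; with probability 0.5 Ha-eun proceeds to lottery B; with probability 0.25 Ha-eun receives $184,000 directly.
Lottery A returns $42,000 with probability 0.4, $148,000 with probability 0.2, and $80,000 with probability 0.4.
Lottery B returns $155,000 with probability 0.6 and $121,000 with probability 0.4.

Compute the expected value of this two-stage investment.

$136,300

EV(A) = 0.4 × 42000 + 0.2 × 148000 + 0.4 × 80000 = 16800 + 29600 + 32000 = 78400
EV(B) = 0.6 × 155000 + 0.4 × 121000 = 93000 + 48400 = 141400
Branch C: 184000 (certain)
Overall = 0.25 × 78400 + 0.5 × 141400 + 0.25 × 184000 = 19600 + 70700 + 46000 = 136300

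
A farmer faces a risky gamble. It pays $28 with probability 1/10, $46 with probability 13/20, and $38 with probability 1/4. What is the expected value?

$42.20

EV = 1/10 × 28 + 13/20 × 46 + 1/4 × 38 = 2.8 + 29.9 + 9.5 = 42.2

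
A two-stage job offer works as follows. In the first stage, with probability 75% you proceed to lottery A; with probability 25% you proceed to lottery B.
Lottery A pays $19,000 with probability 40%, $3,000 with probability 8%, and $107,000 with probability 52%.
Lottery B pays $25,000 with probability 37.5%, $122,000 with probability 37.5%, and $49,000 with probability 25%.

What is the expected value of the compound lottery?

EV(A) = 0.4 × 19000 + 0.08 × 3000 + 0.52 × 107000 = 7600 + 240 + 55640 = 63480
EV(B) = 0.375 × 25000 + 0.375 × 122000 + 0.25 × 49000 = 9375 + 45750 + 12250 = 67375
Overall = 0.75 × 63480 + 0.25 × 67375 = 47610 + 16843.75 = 64453.75

$64,453.75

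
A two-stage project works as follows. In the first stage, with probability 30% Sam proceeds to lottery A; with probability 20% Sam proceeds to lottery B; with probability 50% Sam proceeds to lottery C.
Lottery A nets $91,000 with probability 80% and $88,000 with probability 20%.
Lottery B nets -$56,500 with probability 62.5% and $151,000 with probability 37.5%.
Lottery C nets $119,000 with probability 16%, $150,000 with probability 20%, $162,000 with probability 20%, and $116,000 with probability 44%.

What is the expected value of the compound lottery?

$97,622.50

EV(A) = 0.8 × 91000 + 0.2 × 88000 = 72800 + 17600 = 90400
EV(B) = 0.625 × (-56500) + 0.375 × 151000 = -35312.5 + 56625 = 21312.5
EV(C) = 0.16 × 119000 + 0.2 × 150000 + 0.2 × 162000 + 0.44 × 116000 = 19040 + 30000 + 32400 + 51040 = 132480
Overall = 0.3 × 90400 + 0.2 × 21312.5 + 0.5 × 132480 = 27120 + 4262.5 + 66240 = 97622.5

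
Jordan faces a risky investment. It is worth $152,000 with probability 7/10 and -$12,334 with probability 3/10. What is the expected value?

$102,699.80

EV = 7/10 × 152000 + 3/10 × (-12334) = 106400 − 3700.2 = 102699.8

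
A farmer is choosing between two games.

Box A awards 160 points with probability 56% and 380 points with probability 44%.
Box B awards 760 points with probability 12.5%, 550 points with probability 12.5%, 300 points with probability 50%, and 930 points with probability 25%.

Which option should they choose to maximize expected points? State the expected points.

Box B (546.25 points)

Box A = 0.56 × 160 + 0.44 × 380 = 89.6 + 167.2 = 256.8
Box B = 0.125 × 760 + 0.125 × 550 + 0.5 × 300 + 0.25 × 930 = 95 + 68.75 + 150 + 232.5 = 546.25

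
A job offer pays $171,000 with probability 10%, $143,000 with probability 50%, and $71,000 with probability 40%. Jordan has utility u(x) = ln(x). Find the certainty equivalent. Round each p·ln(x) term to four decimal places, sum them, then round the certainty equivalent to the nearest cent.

E[u] = 0.1·ln(171000) + 0.5·ln(143000) + 0.4·ln(71000) = 1.2049 + 5.9353 + 4.4682 = 11.6084
CE = e^11.6084 ≈ 110018.08

$110,018.08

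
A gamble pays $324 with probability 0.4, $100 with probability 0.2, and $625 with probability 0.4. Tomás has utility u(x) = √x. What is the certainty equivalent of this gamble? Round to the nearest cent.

E[u] = 0.4·√324 + 0.2·√100 + 0.4·√625 = 0.4·18 + 0.2·10 + 0.4·25 = 19.2
CE = (19.2)² = 368.64

$368.64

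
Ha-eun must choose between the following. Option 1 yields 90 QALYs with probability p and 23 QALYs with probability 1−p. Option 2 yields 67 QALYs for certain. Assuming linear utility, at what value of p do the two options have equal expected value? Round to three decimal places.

p = 0.657

p·90 + (1−p)·23 = 67
67p + 23 = 67
p = (67 − 23) / 67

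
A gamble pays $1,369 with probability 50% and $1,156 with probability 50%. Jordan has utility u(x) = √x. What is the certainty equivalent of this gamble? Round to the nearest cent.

E[u] = 0.5·√1369 + 0.5·√1156 = 0.5·37 + 0.5·34 = 35.5
CE = (35.5)² = 1260.25

$1,260.25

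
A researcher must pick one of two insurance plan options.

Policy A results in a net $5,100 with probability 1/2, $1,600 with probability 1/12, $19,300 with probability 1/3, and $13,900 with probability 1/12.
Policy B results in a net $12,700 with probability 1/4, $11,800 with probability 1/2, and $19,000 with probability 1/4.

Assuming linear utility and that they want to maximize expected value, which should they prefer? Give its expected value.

Policy A = 1/2 × 5100 + 1/12 × 1600 + 1/3 × 19300 + 1/12 × 13900 = 2550 + 133.3333 + 6433.3333 + 1158.3333 = 10275
Policy B = 1/4 × 12700 + 1/2 × 11800 + 1/4 × 19000 = 3175 + 5900 + 4750 = 13825

Policy B ($13,825)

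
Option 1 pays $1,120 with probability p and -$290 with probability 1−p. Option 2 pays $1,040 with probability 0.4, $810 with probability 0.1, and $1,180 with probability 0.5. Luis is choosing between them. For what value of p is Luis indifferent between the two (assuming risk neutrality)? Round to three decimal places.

EV(Option 2) = 0.4 × 1040 + 0.1 × 810 + 0.5 × 1180 = 416 + 81 + 590 = 1087
p·1120 + (1−p)·(-290) = 1087
1410p − 290 = 1087
p = (1087 + 290) / 1410

p = 0.977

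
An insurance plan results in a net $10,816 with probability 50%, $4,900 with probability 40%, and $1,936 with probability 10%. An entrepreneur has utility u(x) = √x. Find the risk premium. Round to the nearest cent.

E[u] = 0.5·√10816 + 0.4·√4900 + 0.1·√1936 = 0.5·104 + 0.4·70 + 0.1·44 = 84.4
CE = (84.4)² = 7123.36
Risk premium = EV − CE = 7561.6 − 7123.36 = 438.24

$438.24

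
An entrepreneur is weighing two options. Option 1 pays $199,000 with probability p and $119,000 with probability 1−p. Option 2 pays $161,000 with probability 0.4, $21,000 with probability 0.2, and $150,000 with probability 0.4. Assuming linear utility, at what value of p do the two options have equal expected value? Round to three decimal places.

p = 0.120

EV(Option 2) = 0.4 × 161000 + 0.2 × 21000 + 0.4 × 150000 = 64400 + 4200 + 60000 = 128600
p·199000 + (1−p)·119000 = 128600
80000p + 119000 = 128600
p = (128600 − 119000) / 80000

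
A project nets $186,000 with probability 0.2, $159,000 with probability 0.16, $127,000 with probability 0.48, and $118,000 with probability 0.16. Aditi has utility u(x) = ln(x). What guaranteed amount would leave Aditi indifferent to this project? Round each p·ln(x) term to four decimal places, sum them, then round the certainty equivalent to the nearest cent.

E[u] = 0.2·ln(186000) + 0.16·ln(159000) + 0.48·ln(127000) + 0.16·ln(118000) = 2.4267 + 1.9163 + 5.6409 + 1.8686 = 11.8525
CE = e^11.8525 ≈ 140435.00

$140,435.00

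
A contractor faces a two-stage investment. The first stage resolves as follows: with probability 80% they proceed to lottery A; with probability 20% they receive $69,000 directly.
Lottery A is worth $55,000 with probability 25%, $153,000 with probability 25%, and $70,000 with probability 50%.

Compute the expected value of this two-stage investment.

EV(A) = 0.25 × 55000 + 0.25 × 153000 + 0.5 × 70000 = 13750 + 38250 + 35000 = 87000
Branch B: 69000 (certain)
Overall = 0.8 × 87000 + 0.2 × 69000 = 69600 + 13800 = 83400

$83,400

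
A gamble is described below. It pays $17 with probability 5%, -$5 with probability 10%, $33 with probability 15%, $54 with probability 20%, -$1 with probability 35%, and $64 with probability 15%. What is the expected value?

$25.35

EV = 0.05 × 17 + 0.1 × (-5) + 0.15 × 33 + 0.2 × 54 + 0.35 × (-1) + 0.15 × 64 = 0.85 − 0.5 + 4.95 + 10.8 − 0.35 + 9.6 = 25.35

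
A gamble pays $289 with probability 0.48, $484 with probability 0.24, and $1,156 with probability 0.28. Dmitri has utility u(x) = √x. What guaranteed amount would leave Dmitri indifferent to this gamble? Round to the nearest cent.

$527.16

E[u] = 0.48·√289 + 0.24·√484 + 0.28·√1156 = 0.48·17 + 0.24·22 + 0.28·34 = 22.96
CE = (22.96)² = 527.1616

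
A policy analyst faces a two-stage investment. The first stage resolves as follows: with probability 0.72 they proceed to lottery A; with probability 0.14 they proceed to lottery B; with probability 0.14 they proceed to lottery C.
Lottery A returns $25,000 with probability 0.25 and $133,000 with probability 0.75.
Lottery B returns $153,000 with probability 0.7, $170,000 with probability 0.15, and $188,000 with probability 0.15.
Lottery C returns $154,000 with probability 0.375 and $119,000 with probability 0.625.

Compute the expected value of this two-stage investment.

$117,329.50

EV(A) = 0.25 × 25000 + 0.75 × 133000 = 6250 + 99750 = 106000
EV(B) = 0.7 × 153000 + 0.15 × 170000 + 0.15 × 188000 = 107100 + 25500 + 28200 = 160800
EV(C) = 0.375 × 154000 + 0.625 × 119000 = 57750 + 74375 = 132125
Overall = 0.72 × 106000 + 0.14 × 160800 + 0.14 × 132125 = 76320 + 22512 + 18497.5 = 117329.5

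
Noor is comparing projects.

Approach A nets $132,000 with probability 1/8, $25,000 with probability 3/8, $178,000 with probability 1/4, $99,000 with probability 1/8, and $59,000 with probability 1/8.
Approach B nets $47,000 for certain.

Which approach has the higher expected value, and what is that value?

Approach A ($90,125)

Approach A = 1/8 × 132000 + 3/8 × 25000 + 1/4 × 178000 + 1/8 × 99000 + 1/8 × 59000 = 16500 + 9375 + 44500 + 12375 + 7375 = 90125
Approach B: 47000 (certain)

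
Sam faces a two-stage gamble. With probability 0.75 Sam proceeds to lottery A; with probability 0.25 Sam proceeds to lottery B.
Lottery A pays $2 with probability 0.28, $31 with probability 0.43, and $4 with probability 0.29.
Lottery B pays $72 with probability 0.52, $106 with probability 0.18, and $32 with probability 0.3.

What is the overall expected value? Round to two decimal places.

$27.82

EV(A) = 0.28 × 2 + 0.43 × 31 + 0.29 × 4 = 0.56 + 13.33 + 1.16 = 15.05
EV(B) = 0.52 × 72 + 0.18 × 106 + 0.3 × 32 = 37.44 + 19.08 + 9.6 = 66.12
Overall = 0.75 × 15.05 + 0.25 × 66.12 = 11.2875 + 16.53 = 27.8175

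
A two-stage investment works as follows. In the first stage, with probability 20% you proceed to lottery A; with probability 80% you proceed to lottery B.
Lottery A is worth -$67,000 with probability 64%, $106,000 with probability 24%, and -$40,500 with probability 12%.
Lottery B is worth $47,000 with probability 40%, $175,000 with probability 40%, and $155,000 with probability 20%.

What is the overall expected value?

EV(A) = 0.64 × (-67000) + 0.24 × 106000 + 0.12 × (-40500) = -42880 + 25440 − 4860 = -22300
EV(B) = 0.4 × 47000 + 0.4 × 175000 + 0.2 × 155000 = 18800 + 70000 + 31000 = 119800
Overall = 0.2 × (-22300) + 0.8 × 119800 = -4460 + 95840 = 91380

$91,380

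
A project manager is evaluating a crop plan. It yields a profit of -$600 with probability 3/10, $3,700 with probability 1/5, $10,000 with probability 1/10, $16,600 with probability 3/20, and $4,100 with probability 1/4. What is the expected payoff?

$5,075

EV = 3/10 × (-600) + 1/5 × 3700 + 1/10 × 10000 + 3/20 × 16600 + 1/4 × 4100 = -180 + 740 + 1000 + 2490 + 1025 = 5075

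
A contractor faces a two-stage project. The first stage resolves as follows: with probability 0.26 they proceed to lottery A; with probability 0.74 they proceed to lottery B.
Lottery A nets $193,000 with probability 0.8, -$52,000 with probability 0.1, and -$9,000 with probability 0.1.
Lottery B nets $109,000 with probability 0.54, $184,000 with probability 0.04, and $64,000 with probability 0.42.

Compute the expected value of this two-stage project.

EV(A) = 0.8 × 193000 + 0.1 × (-52000) + 0.1 × (-9000) = 154400 − 5200 − 900 = 148300
EV(B) = 0.54 × 109000 + 0.04 × 184000 + 0.42 × 64000 = 58860 + 7360 + 26880 = 93100
Overall = 0.26 × 148300 + 0.74 × 93100 = 38558 + 68894 = 107452

$107,452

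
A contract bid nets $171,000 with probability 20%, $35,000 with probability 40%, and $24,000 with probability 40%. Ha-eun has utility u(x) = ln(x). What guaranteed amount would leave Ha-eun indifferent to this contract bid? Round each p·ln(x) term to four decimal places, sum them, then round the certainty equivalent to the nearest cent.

$41,332.32

E[u] = 0.2·ln(171000) + 0.4·ln(35000) + 0.4·ln(24000) = 2.4099 + 4.1852 + 4.0343 = 10.6294
CE = e^10.6294 ≈ 41332.32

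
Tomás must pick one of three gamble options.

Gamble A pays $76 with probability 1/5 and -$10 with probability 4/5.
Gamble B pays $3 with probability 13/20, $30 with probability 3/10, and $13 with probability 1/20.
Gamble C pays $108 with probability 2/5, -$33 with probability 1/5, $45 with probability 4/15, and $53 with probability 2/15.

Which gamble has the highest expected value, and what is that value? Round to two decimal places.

Gamble A = 1/5 × 76 + 4/5 × (-10) = 15.2 − 8 = 7.2
Gamble B = 13/20 × 3 + 3/10 × 30 + 1/20 × 13 = 1.95 + 9 + 0.65 = 11.6
Gamble C = 2/5 × 108 + 1/5 × (-33) + 4/15 × 45 + 2/15 × 53 = 43.2 − 6.6 + 12 + 7.0667 = 55.6667

Gamble C ($55.67)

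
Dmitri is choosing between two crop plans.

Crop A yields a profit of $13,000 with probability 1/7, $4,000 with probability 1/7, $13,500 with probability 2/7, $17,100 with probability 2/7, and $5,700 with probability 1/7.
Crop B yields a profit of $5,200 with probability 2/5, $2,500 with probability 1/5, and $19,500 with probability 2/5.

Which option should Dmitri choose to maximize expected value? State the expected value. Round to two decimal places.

Crop A = 1/7 × 13000 + 1/7 × 4000 + 2/7 × 13500 + 2/7 × 17100 + 1/7 × 5700 = 1857.1429 + 571.4286 + 3857.1429 + 4885.7143 + 814.2857 = 11985.7143
Crop B = 2/5 × 5200 + 1/5 × 2500 + 2/5 × 19500 = 2080 + 500 + 7800 = 10380

Crop A ($11,985.71)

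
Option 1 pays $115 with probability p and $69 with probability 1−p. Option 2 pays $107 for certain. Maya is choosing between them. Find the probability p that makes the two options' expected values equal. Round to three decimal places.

p = 0.826

p·115 + (1−p)·69 = 107
46p + 69 = 107
p = (107 − 69) / 46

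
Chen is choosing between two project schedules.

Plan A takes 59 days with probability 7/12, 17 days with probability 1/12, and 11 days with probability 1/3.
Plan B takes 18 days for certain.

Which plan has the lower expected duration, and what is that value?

Plan B (18 days)

Plan A = 7/12 × 59 + 1/12 × 17 + 1/3 × 11 = 34.4167 + 1.4167 + 3.6667 = 39.5
Plan B: 18 (certain)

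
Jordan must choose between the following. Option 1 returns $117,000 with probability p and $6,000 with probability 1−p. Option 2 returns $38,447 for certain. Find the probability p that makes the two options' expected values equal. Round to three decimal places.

p = 0.292

p·117000 + (1−p)·6000 = 38447
111000p + 6000 = 38447
p = (38447 − 6000) / 111000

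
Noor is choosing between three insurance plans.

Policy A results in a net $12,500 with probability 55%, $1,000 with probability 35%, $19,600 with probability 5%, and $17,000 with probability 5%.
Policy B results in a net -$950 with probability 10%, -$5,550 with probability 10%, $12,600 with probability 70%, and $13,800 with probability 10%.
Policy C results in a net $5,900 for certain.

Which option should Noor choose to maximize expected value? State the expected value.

Policy A = 0.55 × 12500 + 0.35 × 1000 + 0.05 × 19600 + 0.05 × 17000 = 6875 + 350 + 980 + 850 = 9055
Policy B = 0.1 × (-950) + 0.1 × (-5550) + 0.7 × 12600 + 0.1 × 13800 = -95 − 555 + 8820 + 1380 = 9550
Policy C: 5900 (certain)

Policy B ($9,550)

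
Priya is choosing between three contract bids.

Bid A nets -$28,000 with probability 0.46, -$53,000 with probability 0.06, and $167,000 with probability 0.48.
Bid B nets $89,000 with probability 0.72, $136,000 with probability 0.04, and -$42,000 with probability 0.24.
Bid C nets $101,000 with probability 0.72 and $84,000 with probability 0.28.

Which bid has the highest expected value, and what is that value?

Bid A = 0.46 × (-28000) + 0.06 × (-53000) + 0.48 × 167000 = -12880 − 3180 + 80160 = 64100
Bid B = 0.72 × 89000 + 0.04 × 136000 + 0.24 × (-42000) = 64080 + 5440 − 10080 = 59440
Bid C = 0.72 × 101000 + 0.28 × 84000 = 72720 + 23520 = 96240

Bid C ($96,240)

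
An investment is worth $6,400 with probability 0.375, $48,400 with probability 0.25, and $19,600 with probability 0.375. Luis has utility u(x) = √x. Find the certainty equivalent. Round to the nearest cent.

E[u] = 0.375·√6400 + 0.25·√48400 + 0.375·√19600 = 0.375·80 + 0.25·220 + 0.375·140 = 137.5
CE = (137.5)² = 18906.25

$18,906.25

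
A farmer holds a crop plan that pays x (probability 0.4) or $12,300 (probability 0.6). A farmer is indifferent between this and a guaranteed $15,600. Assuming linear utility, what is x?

0.4·x + 0.6·12300 = 15600
0.4·x = 15600 − 7380 = 8220
x = 8220 / 0.4 = 20550

x = $20,550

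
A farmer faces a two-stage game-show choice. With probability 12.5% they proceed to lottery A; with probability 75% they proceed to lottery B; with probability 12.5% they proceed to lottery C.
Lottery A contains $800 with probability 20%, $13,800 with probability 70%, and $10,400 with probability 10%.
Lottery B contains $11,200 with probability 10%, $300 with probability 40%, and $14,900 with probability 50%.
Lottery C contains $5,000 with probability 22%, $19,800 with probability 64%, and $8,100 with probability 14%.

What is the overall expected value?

$9,738.25

EV(A) = 0.2 × 800 + 0.7 × 13800 + 0.1 × 10400 = 160 + 9660 + 1040 = 10860
EV(B) = 0.1 × 11200 + 0.4 × 300 + 0.5 × 14900 = 1120 + 120 + 7450 = 8690
EV(C) = 0.22 × 5000 + 0.64 × 19800 + 0.14 × 8100 = 1100 + 12672 + 1134 = 14906
Overall = 0.125 × 10860 + 0.75 × 8690 + 0.125 × 14906 = 1357.5 + 6517.5 + 1863.25 = 9738.25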